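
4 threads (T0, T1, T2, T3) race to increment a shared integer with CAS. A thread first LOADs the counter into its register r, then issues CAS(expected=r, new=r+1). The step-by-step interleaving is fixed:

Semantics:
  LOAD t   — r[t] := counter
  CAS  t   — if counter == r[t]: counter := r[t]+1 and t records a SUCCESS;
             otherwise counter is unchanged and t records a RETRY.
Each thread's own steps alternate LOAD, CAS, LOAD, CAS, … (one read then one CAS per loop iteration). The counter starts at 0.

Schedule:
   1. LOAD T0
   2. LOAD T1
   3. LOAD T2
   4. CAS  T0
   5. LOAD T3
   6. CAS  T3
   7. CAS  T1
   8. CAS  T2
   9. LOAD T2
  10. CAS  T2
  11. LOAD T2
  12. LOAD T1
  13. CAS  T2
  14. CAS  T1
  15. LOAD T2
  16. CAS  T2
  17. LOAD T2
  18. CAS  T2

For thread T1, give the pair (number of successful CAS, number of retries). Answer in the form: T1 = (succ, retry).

T1 = (0, 2)

1. LOAD T0 → mem=0 r[T0]=0 [LOAD]
2. LOAD T1 → mem=0 r[T1]=0 [LOAD]
3. LOAD T2 → mem=0 r[T2]=0 [LOAD]
4. CAS T0 → mem=1 r[T0]=0 [OK]
5. LOAD T3 → mem=1 r[T3]=1 [LOAD]
6. CAS T3 → mem=2 r[T3]=1 [OK]
7. CAS T1 → mem=2 r[T1]=0 [RETRY]
8. CAS T2 → mem=2 r[T2]=0 [RETRY]
9. LOAD T2 → mem=2 r[T2]=2 [LOAD]
10. CAS T2 → mem=3 r[T2]=2 [OK]
11. LOAD T2 → mem=3 r[T2]=3 [LOAD]
12. LOAD T1 → mem=3 r[T1]=3 [LOAD]
13. CAS T2 → mem=4 r[T2]=3 [OK]
14. CAS T1 → mem=4 r[T1]=3 [RETRY]
15. LOAD T2 → mem=4 r[T2]=4 [LOAD]
16. CAS T2 → mem=5 r[T2]=4 [OK]
17. LOAD T2 → mem=5 r[T2]=5 [LOAD]
18. CAS T2 → mem=6 r[T2]=5 [OK]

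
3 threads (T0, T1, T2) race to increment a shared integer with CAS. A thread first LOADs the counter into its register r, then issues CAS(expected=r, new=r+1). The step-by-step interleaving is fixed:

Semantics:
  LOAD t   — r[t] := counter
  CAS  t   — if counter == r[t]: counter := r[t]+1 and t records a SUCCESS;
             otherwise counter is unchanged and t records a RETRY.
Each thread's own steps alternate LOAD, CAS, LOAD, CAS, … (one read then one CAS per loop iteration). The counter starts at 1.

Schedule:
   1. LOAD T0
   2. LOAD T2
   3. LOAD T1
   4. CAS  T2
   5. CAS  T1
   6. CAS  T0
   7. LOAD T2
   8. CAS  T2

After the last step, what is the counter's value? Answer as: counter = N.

1. LOAD T0 → mem=1 r[T0]=1 [LOAD]
2. LOAD T2 → mem=1 r[T2]=1 [LOAD]
3. LOAD T1 → mem=1 r[T1]=1 [LOAD]
4. CAS T2 → mem=2 r[T2]=1 [OK]
5. CAS T1 → mem=2 r[T1]=1 [RETRY]
6. CAS T0 → mem=2 r[T0]=1 [RETRY]
7. LOAD T2 → mem=2 r[T2]=2 [LOAD]
8. CAS T2 → mem=3 r[T2]=2 [OK]

counter = 3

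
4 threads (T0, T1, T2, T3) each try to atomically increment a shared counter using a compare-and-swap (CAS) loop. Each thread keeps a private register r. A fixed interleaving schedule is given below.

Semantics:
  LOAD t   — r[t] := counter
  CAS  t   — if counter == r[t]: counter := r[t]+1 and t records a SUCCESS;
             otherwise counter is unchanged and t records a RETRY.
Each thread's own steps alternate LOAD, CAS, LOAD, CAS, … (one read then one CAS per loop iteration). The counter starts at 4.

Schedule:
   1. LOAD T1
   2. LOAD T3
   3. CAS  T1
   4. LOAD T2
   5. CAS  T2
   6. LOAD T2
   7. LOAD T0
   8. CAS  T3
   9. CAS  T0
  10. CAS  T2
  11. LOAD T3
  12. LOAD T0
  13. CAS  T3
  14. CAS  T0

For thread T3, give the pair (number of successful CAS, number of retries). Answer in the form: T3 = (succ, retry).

T3 = (1, 1)

1. LOAD T1 → mem=4 r[T1]=4 [LOAD]
2. LOAD T3 → mem=4 r[T3]=4 [LOAD]
3. CAS T1 → mem=5 r[T1]=4 [OK]
4. LOAD T2 → mem=5 r[T2]=5 [LOAD]
5. CAS T2 → mem=6 r[T2]=5 [OK]
6. LOAD T2 → mem=6 r[T2]=6 [LOAD]
7. LOAD T0 → mem=6 r[T0]=6 [LOAD]
8. CAS T3 → mem=6 r[T3]=4 [RETRY]
9. CAS T0 → mem=7 r[T0]=6 [OK]
10. CAS T2 → mem=7 r[T2]=6 [RETRY]
11. LOAD T3 → mem=7 r[T3]=7 [LOAD]
12. LOAD T0 → mem=7 r[T0]=7 [LOAD]
13. CAS T3 → mem=8 r[T3]=7 [OK]
14. CAS T0 → mem=8 r[T0]=7 [RETRY]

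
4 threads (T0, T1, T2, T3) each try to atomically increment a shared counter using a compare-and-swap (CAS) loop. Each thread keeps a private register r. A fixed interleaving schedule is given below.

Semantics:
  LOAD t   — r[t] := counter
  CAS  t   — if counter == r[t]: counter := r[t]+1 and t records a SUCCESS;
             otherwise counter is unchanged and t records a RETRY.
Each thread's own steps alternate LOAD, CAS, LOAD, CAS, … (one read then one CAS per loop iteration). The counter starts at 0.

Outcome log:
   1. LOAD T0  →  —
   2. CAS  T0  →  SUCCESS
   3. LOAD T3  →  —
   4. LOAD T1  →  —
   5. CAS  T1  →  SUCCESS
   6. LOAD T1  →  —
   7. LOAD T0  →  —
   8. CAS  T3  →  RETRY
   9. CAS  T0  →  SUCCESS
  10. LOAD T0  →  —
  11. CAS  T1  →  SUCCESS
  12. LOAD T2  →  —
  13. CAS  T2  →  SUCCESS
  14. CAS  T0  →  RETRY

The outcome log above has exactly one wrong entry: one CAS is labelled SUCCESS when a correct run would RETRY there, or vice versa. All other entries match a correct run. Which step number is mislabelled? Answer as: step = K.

step = 11

Correct run:
T0 LOAD — after: cnt=0, r=0 — load
T0 CAS — after: cnt=1, r=0 — ok
T3 LOAD — after: cnt=1, r=1 — load
T1 LOAD — after: cnt=1, r=1 — load
T1 CAS — after: cnt=2, r=1 — ok
T1 LOAD — after: cnt=2, r=2 — load
T0 LOAD — after: cnt=2, r=2 — load
T3 CAS — after: cnt=2, r=1 — retry
T0 CAS — after: cnt=3, r=2 — ok
T0 LOAD — after: cnt=3, r=3 — load
T1 CAS — after: cnt=3, r=2 — retry
T2 LOAD — after: cnt=3, r=3 — load
T2 CAS — after: cnt=4, r=3 — ok
T0 CAS — after: cnt=4, r=3 — retry
Mismatch at 11.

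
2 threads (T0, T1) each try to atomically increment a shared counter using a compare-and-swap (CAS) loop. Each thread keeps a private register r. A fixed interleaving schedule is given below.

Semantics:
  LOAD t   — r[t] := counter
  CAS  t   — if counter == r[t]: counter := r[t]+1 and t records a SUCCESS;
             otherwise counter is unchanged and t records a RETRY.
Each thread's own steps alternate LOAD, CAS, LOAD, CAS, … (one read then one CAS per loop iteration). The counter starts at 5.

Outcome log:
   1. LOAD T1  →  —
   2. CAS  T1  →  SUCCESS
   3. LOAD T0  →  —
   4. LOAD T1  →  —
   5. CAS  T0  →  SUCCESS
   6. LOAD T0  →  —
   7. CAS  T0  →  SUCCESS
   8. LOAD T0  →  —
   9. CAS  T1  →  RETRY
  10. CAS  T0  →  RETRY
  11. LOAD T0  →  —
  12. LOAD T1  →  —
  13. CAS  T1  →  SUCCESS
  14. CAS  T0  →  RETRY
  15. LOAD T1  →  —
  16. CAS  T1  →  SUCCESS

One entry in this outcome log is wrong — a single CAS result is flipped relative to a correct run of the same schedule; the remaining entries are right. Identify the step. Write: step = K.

step = 10

Reference trace:
#1 T1 reads 5
#2 T1 CAS(5→6) writes; counter now 6
#3 T0 reads 6
#4 T1 reads 6
#5 T0 CAS(6→7) writes; counter now 7
#6 T0 reads 7
#7 T0 CAS(7→8) writes; counter now 8
#8 T0 reads 8
#9 T1 CAS(6→7) fails; counter now 8
#10 T0 CAS(8→9) writes; counter now 9
#11 T0 reads 9
#12 T1 reads 9
#13 T1 CAS(9→10) writes; counter now 10
#14 T0 CAS(9→10) fails; counter now 10
#15 T1 reads 10
#16 T1 CAS(10→11) writes; counter now 11
Flip is step 10.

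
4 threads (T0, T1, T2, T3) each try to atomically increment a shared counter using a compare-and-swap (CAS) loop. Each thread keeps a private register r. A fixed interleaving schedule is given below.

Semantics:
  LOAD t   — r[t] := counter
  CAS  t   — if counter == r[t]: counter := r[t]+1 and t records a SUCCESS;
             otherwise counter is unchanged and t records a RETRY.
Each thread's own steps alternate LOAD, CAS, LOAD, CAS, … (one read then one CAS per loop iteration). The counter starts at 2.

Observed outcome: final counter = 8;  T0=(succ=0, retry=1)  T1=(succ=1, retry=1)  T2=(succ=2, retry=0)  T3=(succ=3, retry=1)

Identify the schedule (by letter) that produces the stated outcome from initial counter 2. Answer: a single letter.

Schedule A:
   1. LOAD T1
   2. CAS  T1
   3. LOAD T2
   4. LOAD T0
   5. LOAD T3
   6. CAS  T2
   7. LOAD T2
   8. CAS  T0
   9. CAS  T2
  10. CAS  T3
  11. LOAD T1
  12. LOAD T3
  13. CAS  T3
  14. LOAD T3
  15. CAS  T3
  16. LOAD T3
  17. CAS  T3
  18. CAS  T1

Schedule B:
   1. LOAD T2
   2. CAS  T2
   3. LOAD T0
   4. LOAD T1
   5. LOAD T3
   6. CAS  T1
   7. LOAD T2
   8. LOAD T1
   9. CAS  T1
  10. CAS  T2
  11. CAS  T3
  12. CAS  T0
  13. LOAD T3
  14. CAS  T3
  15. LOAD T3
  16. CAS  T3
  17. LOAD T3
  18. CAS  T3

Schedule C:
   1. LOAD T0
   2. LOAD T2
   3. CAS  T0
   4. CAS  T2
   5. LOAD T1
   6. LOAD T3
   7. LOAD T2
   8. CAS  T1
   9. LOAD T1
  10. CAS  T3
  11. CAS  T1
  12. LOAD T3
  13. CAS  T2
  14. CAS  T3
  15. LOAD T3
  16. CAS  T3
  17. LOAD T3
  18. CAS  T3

A

Simulating candidate A:
step 1: T1 LOAD ⇒ load; ctr=2 reg=2
step 2: T1 CAS ⇒ ok; ctr=3 reg=2
step 3: T2 LOAD ⇒ load; ctr=3 reg=3
step 4: T0 LOAD ⇒ load; ctr=3 reg=3
step 5: T3 LOAD ⇒ load; ctr=3 reg=3
step 6: T2 CAS ⇒ ok; ctr=4 reg=3
step 7: T2 LOAD ⇒ load; ctr=4 reg=4
step 8: T0 CAS ⇒ retry; ctr=4 reg=3
step 9: T2 CAS ⇒ ok; ctr=5 reg=4
step 10: T3 CAS ⇒ retry; ctr=5 reg=3
step 11: T1 LOAD ⇒ load; ctr=5 reg=5
step 12: T3 LOAD ⇒ load; ctr=5 reg=5
step 13: T3 CAS ⇒ ok; ctr=6 reg=5
step 14: T3 LOAD ⇒ load; ctr=6 reg=6
step 15: T3 CAS ⇒ ok; ctr=7 reg=6
step 16: T3 LOAD ⇒ load; ctr=7 reg=7
step 17: T3 CAS ⇒ ok; ctr=8 reg=7
step 18: T1 CAS ⇒ retry; ctr=8 reg=5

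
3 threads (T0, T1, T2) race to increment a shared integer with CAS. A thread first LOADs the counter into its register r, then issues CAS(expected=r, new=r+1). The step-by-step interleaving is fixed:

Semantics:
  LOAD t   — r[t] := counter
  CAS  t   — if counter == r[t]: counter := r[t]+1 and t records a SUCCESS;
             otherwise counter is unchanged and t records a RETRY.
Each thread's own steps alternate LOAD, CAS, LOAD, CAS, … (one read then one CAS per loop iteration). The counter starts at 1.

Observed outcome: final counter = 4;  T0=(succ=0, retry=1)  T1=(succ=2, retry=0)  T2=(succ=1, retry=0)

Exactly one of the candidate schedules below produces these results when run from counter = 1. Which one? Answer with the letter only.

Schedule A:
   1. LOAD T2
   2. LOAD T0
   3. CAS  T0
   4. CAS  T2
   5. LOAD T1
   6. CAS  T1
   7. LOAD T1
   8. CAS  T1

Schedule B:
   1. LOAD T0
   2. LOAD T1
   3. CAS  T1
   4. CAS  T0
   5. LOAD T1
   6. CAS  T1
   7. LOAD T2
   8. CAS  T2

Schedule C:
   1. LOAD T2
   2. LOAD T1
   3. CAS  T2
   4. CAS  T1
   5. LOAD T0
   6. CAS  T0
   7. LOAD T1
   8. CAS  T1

B

Tracing schedule B:
   1) LOAD T0:  M=1  r_T0=1
   2) LOAD T1:  M=1  r_T1=1
   3) CAS  T1:  M=2  r_T1=1 ✓
   4) CAS  T0:  M=2  r_T0=1 ✗
   5) LOAD T1:  M=2  r_T1=2
   6) CAS  T1:  M=3  r_T1=2 ✓
   7) LOAD T2:  M=3  r_T2=3
   8) CAS  T2:  M=4  r_T2=3 ✓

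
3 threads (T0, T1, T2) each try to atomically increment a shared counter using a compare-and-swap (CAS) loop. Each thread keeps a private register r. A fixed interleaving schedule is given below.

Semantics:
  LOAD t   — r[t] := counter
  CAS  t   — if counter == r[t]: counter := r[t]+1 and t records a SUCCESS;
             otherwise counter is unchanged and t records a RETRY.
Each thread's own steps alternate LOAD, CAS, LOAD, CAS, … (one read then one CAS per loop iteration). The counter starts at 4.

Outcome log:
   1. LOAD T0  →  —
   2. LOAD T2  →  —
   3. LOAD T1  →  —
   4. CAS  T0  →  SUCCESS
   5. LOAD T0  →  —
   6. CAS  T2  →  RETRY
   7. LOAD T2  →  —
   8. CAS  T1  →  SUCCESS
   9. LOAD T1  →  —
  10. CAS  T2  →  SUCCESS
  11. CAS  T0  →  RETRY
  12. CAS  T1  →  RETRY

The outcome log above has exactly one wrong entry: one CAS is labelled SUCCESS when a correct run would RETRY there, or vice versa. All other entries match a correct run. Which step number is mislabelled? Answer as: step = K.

step = 8

Reference trace:
1. LOAD T0 → mem=4 r[T0]=4 [LOAD]
2. LOAD T2 → mem=4 r[T2]=4 [LOAD]
3. LOAD T1 → mem=4 r[T1]=4 [LOAD]
4. CAS T0 → mem=5 r[T0]=4 [OK]
5. LOAD T0 → mem=5 r[T0]=5 [LOAD]
6. CAS T2 → mem=5 r[T2]=4 [RETRY]
7. LOAD T2 → mem=5 r[T2]=5 [LOAD]
8. CAS T1 → mem=5 r[T1]=4 [RETRY]
9. LOAD T1 → mem=5 r[T1]=5 [LOAD]
10. CAS T2 → mem=6 r[T2]=5 [OK]
11. CAS T0 → mem=6 r[T0]=5 [RETRY]
12. CAS T1 → mem=6 r[T1]=5 [RETRY]
Log disagrees first at step 8.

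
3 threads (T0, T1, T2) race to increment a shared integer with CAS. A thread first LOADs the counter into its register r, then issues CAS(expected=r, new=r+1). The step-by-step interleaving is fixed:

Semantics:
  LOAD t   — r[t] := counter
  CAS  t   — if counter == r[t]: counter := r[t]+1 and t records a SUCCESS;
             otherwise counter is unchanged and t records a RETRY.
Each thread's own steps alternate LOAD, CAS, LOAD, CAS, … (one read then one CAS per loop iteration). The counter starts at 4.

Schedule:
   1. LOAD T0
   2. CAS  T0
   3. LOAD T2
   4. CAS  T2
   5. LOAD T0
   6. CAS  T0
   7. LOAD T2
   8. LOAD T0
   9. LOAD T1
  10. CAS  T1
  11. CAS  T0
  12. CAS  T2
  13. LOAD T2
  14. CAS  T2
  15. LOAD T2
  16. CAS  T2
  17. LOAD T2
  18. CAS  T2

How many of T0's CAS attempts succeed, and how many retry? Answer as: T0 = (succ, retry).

T0 = (2, 1)

[1] T0.load  rd  (counter 4, T0.r 4)
[2] T0.cas  hit  (counter 5, T0.r 4)
[3] T2.load  rd  (counter 5, T2.r 5)
[4] T2.cas  hit  (counter 6, T2.r 5)
[5] T0.load  rd  (counter 6, T0.r 6)
[6] T0.cas  hit  (counter 7, T0.r 6)
[7] T2.load  rd  (counter 7, T2.r 7)
[8] T0.load  rd  (counter 7, T0.r 7)
[9] T1.load  rd  (counter 7, T1.r 7)
[10] T1.cas  hit  (counter 8, T1.r 7)
[11] T0.cas  miss  (counter 8, T0.r 7)
[12] T2.cas  miss  (counter 8, T2.r 7)
[13] T2.load  rd  (counter 8, T2.r 8)
[14] T2.cas  hit  (counter 9, T2.r 8)
[15] T2.load  rd  (counter 9, T2.r 9)
[16] T2.cas  hit  (counter 10, T2.r 9)
[17] T2.load  rd  (counter 10, T2.r 10)
[18] T2.cas  hit  (counter 11, T2.r 10)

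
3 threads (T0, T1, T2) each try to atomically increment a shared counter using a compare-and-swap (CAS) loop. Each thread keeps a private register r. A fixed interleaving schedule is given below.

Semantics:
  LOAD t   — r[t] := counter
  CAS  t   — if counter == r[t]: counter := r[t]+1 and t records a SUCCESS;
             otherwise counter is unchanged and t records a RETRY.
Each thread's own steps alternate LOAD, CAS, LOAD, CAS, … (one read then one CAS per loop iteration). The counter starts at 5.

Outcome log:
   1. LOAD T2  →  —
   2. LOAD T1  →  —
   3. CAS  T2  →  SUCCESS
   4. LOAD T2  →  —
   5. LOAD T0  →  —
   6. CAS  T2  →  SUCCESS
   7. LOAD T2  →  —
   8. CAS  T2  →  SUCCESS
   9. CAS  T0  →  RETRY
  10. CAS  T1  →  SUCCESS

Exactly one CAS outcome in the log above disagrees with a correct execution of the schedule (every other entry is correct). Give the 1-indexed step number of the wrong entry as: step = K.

step = 10

Correct run:
T2 LOAD — after: cnt=5, r=5 — load
T1 LOAD — after: cnt=5, r=5 — load
T2 CAS — after: cnt=6, r=5 — ok
T2 LOAD — after: cnt=6, r=6 — load
T0 LOAD — after: cnt=6, r=6 — load
T2 CAS — after: cnt=7, r=6 — ok
T2 LOAD — after: cnt=7, r=7 — load
T2 CAS — after: cnt=8, r=7 — ok
T0 CAS — after: cnt=8, r=6 — retry
T1 CAS — after: cnt=8, r=5 — retry
Mismatch at 10.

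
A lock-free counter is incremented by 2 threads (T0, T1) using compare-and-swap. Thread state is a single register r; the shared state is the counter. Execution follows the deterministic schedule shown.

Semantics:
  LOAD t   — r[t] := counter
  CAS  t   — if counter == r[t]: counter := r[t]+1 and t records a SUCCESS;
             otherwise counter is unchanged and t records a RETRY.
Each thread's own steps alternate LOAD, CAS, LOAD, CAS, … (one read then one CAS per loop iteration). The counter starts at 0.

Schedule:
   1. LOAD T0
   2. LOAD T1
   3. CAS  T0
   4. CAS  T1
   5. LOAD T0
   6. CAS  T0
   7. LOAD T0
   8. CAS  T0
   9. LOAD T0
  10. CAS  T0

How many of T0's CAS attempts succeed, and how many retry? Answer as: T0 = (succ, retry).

1. LOAD T0 → mem=0 r[T0]=0 [LOAD]
2. LOAD T1 → mem=0 r[T1]=0 [LOAD]
3. CAS T0 → mem=1 r[T0]=0 [OK]
4. CAS T1 → mem=1 r[T1]=0 [RETRY]
5. LOAD T0 → mem=1 r[T0]=1 [LOAD]
6. CAS T0 → mem=2 r[T0]=1 [OK]
7. LOAD T0 → mem=2 r[T0]=2 [LOAD]
8. CAS T0 → mem=3 r[T0]=2 [OK]
9. LOAD T0 → mem=3 r[T0]=3 [LOAD]
10. CAS T0 → mem=4 r[T0]=3 [OK]

T0 = (4, 0)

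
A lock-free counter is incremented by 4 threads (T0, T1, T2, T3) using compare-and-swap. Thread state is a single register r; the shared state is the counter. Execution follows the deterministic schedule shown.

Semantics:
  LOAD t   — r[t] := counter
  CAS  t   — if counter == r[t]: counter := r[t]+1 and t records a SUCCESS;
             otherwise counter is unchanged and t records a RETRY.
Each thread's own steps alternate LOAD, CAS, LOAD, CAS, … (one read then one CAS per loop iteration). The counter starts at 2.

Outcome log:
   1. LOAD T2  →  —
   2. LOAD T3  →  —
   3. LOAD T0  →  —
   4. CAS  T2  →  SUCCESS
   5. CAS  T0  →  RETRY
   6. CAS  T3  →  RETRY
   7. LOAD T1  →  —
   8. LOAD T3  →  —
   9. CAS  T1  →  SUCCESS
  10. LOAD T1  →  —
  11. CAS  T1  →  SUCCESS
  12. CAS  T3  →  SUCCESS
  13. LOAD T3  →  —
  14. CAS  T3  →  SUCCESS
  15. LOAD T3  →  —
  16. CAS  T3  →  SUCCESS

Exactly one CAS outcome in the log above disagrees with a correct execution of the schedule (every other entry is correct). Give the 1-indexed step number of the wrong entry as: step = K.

step = 12

Correct run:
T2 LOAD — after: cnt=2, r=2 — load
T3 LOAD — after: cnt=2, r=2 — load
T0 LOAD — after: cnt=2, r=2 — load
T2 CAS — after: cnt=3, r=2 — ok
T0 CAS — after: cnt=3, r=2 — retry
T3 CAS — after: cnt=3, r=2 — retry
T1 LOAD — after: cnt=3, r=3 — load
T3 LOAD — after: cnt=3, r=3 — load
T1 CAS — after: cnt=4, r=3 — ok
T1 LOAD — after: cnt=4, r=4 — load
T1 CAS — after: cnt=5, r=4 — ok
T3 CAS — after: cnt=5, r=3 — retry
T3 LOAD — after: cnt=5, r=5 — load
T3 CAS — after: cnt=6, r=5 — ok
T3 LOAD — after: cnt=6, r=6 — load
T3 CAS — after: cnt=7, r=6 — ok
Log disagrees first at step 12.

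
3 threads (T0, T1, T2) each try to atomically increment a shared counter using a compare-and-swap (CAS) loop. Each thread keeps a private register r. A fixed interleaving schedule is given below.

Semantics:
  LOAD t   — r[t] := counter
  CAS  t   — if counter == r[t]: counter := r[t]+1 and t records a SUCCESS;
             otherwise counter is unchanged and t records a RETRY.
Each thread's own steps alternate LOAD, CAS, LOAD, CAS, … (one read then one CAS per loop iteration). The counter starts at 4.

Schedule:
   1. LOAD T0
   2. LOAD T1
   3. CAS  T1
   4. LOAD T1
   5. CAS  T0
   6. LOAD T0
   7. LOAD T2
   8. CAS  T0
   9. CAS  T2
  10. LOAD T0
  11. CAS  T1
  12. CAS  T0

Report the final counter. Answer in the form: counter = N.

#1 T0 reads 4
#2 T1 reads 4
#3 T1 CAS(4→5) writes; counter now 5
#4 T1 reads 5
#5 T0 CAS(4→5) fails; counter now 5
#6 T0 reads 5
#7 T2 reads 5
#8 T0 CAS(5→6) writes; counter now 6
#9 T2 CAS(5→6) fails; counter now 6
#10 T0 reads 6
#11 T1 CAS(5→6) fails; counter now 6
#12 T0 CAS(6→7) writes; counter now 7

counter = 7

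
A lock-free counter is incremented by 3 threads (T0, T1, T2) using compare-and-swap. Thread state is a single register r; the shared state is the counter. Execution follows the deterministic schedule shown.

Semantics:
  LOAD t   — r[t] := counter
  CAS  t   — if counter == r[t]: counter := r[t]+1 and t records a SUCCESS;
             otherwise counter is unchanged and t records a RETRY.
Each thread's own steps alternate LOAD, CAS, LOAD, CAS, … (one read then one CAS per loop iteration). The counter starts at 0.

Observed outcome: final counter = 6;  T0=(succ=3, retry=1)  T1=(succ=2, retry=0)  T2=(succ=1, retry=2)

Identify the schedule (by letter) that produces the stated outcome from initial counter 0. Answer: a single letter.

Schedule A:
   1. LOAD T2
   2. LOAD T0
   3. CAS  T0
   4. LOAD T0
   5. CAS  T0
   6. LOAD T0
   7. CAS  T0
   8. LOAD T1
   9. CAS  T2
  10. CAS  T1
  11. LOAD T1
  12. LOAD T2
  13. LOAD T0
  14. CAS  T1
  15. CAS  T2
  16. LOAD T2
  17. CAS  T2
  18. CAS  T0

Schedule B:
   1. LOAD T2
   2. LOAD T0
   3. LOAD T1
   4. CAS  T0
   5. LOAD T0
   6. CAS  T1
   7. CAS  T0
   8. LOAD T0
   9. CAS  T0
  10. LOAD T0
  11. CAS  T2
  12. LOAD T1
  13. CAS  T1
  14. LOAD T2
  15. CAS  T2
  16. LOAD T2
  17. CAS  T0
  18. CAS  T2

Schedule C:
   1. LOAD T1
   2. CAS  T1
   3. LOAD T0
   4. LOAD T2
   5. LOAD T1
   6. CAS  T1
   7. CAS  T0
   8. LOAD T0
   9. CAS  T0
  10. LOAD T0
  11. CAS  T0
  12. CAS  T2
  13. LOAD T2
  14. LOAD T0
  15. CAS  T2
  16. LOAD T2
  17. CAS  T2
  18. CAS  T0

Tracing schedule A:
T2 LOAD — after: cnt=0, r=0 — load
T0 LOAD — after: cnt=0, r=0 — load
T0 CAS — after: cnt=1, r=0 — ok
T0 LOAD — after: cnt=1, r=1 — load
T0 CAS — after: cnt=2, r=1 — ok
T0 LOAD — after: cnt=2, r=2 — load
T0 CAS — after: cnt=3, r=2 — ok
T1 LOAD — after: cnt=3, r=3 — load
T2 CAS — after: cnt=3, r=0 — retry
T1 CAS — after: cnt=4, r=3 — ok
T1 LOAD — after: cnt=4, r=4 — load
T2 LOAD — after: cnt=4, r=4 — load
T0 LOAD — after: cnt=4, r=4 — load
T1 CAS — after: cnt=5, r=4 — ok
T2 CAS — after: cnt=5, r=4 — retry
T2 LOAD — after: cnt=5, r=5 — load
T2 CAS — after: cnt=6, r=5 — ok
T0 CAS — after: cnt=6, r=4 — retry

A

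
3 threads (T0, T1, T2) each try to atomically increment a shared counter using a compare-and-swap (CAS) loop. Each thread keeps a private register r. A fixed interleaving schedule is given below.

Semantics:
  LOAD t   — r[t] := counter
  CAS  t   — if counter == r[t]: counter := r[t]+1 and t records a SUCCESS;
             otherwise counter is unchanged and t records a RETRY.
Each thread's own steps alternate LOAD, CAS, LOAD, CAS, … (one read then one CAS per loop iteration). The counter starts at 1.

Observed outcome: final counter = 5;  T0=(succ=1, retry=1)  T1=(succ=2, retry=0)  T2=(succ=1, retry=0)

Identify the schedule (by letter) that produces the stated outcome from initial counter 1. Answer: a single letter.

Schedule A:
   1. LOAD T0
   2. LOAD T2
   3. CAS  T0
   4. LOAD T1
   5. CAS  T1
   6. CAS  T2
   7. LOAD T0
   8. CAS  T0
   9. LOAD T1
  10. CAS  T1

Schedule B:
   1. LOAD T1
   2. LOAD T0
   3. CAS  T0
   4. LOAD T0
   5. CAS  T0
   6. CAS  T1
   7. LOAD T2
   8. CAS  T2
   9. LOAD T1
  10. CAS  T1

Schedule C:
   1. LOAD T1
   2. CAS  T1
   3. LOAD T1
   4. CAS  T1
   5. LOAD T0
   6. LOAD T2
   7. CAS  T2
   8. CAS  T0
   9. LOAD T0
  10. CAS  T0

Simulating candidate C:
[1] T1.load  rd  (counter 1, T1.r 1)
[2] T1.cas  hit  (counter 2, T1.r 1)
[3] T1.load  rd  (counter 2, T1.r 2)
[4] T1.cas  hit  (counter 3, T1.r 2)
[5] T0.load  rd  (counter 3, T0.r 3)
[6] T2.load  rd  (counter 3, T2.r 3)
[7] T2.cas  hit  (counter 4, T2.r 3)
[8] T0.cas  miss  (counter 4, T0.r 3)
[9] T0.load  rd  (counter 4, T0.r 4)
[10] T0.cas  hit  (counter 5, T0.r 4)

C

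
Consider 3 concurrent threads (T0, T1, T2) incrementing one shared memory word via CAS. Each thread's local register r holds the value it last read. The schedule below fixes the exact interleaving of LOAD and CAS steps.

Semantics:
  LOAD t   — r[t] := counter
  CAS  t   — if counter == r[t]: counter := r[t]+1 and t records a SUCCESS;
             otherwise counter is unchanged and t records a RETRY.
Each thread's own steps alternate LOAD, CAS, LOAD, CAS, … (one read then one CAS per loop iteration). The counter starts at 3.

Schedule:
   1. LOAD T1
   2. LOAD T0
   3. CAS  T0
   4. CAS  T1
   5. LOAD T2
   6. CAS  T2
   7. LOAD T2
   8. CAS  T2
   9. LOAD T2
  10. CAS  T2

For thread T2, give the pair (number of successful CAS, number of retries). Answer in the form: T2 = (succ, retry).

T2 = (3, 0)

step 1: T1 LOAD ⇒ load; ctr=3 reg=3
step 2: T0 LOAD ⇒ load; ctr=3 reg=3
step 3: T0 CAS ⇒ ok; ctr=4 reg=3
step 4: T1 CAS ⇒ retry; ctr=4 reg=3
step 5: T2 LOAD ⇒ load; ctr=4 reg=4
step 6: T2 CAS ⇒ ok; ctr=5 reg=4
step 7: T2 LOAD ⇒ load; ctr=5 reg=5
step 8: T2 CAS ⇒ ok; ctr=6 reg=5
step 9: T2 LOAD ⇒ load; ctr=6 reg=6
step 10: T2 CAS ⇒ ok; ctr=7 reg=6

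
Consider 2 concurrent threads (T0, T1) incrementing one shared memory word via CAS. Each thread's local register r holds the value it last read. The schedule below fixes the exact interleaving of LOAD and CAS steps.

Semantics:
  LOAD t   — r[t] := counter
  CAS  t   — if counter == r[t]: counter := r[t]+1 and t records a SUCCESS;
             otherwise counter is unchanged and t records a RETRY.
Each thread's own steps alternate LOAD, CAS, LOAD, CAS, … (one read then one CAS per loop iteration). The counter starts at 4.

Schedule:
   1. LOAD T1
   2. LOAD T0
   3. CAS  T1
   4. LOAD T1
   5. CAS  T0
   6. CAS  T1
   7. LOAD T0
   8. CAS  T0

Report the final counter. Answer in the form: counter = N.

counter = 7

T1 LOAD — after: cnt=4, r=4 — load
T0 LOAD — after: cnt=4, r=4 — load
T1 CAS — after: cnt=5, r=4 — ok
T1 LOAD — after: cnt=5, r=5 — load
T0 CAS — after: cnt=5, r=4 — retry
T1 CAS — after: cnt=6, r=5 — ok
T0 LOAD — after: cnt=6, r=6 — load
T0 CAS — after: cnt=7, r=6 — ok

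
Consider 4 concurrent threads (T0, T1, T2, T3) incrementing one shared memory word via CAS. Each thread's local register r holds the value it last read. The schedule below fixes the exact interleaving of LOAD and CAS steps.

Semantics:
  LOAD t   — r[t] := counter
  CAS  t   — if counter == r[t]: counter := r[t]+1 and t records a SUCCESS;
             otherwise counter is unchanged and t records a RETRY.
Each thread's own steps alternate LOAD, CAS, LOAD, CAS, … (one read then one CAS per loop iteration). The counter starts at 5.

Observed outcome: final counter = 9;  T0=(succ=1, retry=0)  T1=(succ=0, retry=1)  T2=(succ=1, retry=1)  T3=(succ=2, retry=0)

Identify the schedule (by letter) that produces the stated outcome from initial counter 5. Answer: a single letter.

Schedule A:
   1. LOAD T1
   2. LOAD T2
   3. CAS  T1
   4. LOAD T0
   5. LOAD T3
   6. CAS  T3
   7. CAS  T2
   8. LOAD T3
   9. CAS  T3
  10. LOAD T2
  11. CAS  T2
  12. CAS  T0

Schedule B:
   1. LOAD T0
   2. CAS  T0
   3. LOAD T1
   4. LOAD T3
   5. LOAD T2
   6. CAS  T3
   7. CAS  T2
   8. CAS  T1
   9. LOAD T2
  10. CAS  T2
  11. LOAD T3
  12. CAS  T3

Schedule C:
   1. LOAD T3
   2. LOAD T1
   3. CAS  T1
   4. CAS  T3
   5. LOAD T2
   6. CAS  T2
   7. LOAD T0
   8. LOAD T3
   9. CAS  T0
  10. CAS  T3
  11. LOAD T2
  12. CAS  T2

Run B:
#1 T0 reads 5
#2 T0 CAS(5→6) writes; counter now 6
#3 T1 reads 6
#4 T3 reads 6
#5 T2 reads 6
#6 T3 CAS(6→7) writes; counter now 7
#7 T2 CAS(6→7) fails; counter now 7
#8 T1 CAS(6→7) fails; counter now 7
#9 T2 reads 7
#10 T2 CAS(7→8) writes; counter now 8
#11 T3 reads 8
#12 T3 CAS(8→9) writes; counter now 9

B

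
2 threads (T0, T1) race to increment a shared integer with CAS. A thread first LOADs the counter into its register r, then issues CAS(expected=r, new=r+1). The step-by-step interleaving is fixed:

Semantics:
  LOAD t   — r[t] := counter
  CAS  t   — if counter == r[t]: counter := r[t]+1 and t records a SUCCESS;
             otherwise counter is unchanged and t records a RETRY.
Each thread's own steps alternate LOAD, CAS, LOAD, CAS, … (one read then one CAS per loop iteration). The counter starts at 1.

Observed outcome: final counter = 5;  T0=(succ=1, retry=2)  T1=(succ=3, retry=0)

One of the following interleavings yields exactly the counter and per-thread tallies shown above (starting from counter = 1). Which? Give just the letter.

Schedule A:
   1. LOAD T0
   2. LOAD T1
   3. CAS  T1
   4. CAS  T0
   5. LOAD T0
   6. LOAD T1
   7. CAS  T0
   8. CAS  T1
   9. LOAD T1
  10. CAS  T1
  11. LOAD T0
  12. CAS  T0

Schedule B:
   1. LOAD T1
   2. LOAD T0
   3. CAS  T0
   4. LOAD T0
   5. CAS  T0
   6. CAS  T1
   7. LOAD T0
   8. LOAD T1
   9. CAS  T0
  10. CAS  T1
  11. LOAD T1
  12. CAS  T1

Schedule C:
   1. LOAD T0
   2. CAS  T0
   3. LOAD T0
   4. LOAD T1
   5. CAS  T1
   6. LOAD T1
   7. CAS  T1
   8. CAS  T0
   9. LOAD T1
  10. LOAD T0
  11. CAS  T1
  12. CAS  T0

Simulating candidate C:
T0 LOAD — after: cnt=1, r=1 — load
T0 CAS — after: cnt=2, r=1 — ok
T0 LOAD — after: cnt=2, r=2 — load
T1 LOAD — after: cnt=2, r=2 — load
T1 CAS — after: cnt=3, r=2 — ok
T1 LOAD — after: cnt=3, r=3 — load
T1 CAS — after: cnt=4, r=3 — ok
T0 CAS — after: cnt=4, r=2 — retry
T1 LOAD — after: cnt=4, r=4 — load
T0 LOAD — after: cnt=4, r=4 — load
T1 CAS — after: cnt=5, r=4 — ok
T0 CAS — after: cnt=5, r=4 — retry

C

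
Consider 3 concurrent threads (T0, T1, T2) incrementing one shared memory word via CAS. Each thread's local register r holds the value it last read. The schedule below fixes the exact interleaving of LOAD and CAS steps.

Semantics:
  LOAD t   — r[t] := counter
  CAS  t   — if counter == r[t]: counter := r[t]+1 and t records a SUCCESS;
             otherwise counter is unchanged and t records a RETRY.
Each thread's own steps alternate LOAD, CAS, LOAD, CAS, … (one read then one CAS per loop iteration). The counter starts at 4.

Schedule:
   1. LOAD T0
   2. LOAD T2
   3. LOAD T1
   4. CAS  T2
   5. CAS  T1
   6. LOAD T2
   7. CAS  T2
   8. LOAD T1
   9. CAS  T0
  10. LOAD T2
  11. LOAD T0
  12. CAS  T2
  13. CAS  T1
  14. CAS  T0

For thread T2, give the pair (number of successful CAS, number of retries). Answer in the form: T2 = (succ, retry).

T2 = (3, 0)

[1] T0.load  rd  (counter 4, T0.r 4)
[2] T2.load  rd  (counter 4, T2.r 4)
[3] T1.load  rd  (counter 4, T1.r 4)
[4] T2.cas  hit  (counter 5, T2.r 4)
[5] T1.cas  miss  (counter 5, T1.r 4)
[6] T2.load  rd  (counter 5, T2.r 5)
[7] T2.cas  hit  (counter 6, T2.r 5)
[8] T1.load  rd  (counter 6, T1.r 6)
[9] T0.cas  miss  (counter 6, T0.r 4)
[10] T2.load  rd  (counter 6, T2.r 6)
[11] T0.load  rd  (counter 6, T0.r 6)
[12] T2.cas  hit  (counter 7, T2.r 6)
[13] T1.cas  miss  (counter 7, T1.r 6)
[14] T0.cas  miss  (counter 7, T0.r 6)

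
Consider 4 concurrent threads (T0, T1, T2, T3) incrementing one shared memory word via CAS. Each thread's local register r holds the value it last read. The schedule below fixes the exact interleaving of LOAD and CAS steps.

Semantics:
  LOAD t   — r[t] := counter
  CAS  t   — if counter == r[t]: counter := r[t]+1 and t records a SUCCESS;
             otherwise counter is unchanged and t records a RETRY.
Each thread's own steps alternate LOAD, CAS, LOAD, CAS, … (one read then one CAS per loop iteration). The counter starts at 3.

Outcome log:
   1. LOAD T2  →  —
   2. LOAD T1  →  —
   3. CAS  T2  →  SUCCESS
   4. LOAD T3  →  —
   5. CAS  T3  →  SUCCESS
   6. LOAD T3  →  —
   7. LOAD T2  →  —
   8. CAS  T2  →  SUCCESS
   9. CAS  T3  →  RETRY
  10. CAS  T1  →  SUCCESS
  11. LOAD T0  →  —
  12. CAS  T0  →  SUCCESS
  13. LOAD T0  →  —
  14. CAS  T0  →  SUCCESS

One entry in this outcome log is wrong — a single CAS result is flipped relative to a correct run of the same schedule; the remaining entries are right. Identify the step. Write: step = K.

step = 10

Reference trace:
step 1: T2 LOAD ⇒ load; ctr=3 reg=3
step 2: T1 LOAD ⇒ load; ctr=3 reg=3
step 3: T2 CAS ⇒ ok; ctr=4 reg=3
step 4: T3 LOAD ⇒ load; ctr=4 reg=4
step 5: T3 CAS ⇒ ok; ctr=5 reg=4
step 6: T3 LOAD ⇒ load; ctr=5 reg=5
step 7: T2 LOAD ⇒ load; ctr=5 reg=5
step 8: T2 CAS ⇒ ok; ctr=6 reg=5
step 9: T3 CAS ⇒ retry; ctr=6 reg=5
step 10: T1 CAS ⇒ retry; ctr=6 reg=3
step 11: T0 LOAD ⇒ load; ctr=6 reg=6
step 12: T0 CAS ⇒ ok; ctr=7 reg=6
step 13: T0 LOAD ⇒ load; ctr=7 reg=7
step 14: T0 CAS ⇒ ok; ctr=8 reg=7
Flip is step 10.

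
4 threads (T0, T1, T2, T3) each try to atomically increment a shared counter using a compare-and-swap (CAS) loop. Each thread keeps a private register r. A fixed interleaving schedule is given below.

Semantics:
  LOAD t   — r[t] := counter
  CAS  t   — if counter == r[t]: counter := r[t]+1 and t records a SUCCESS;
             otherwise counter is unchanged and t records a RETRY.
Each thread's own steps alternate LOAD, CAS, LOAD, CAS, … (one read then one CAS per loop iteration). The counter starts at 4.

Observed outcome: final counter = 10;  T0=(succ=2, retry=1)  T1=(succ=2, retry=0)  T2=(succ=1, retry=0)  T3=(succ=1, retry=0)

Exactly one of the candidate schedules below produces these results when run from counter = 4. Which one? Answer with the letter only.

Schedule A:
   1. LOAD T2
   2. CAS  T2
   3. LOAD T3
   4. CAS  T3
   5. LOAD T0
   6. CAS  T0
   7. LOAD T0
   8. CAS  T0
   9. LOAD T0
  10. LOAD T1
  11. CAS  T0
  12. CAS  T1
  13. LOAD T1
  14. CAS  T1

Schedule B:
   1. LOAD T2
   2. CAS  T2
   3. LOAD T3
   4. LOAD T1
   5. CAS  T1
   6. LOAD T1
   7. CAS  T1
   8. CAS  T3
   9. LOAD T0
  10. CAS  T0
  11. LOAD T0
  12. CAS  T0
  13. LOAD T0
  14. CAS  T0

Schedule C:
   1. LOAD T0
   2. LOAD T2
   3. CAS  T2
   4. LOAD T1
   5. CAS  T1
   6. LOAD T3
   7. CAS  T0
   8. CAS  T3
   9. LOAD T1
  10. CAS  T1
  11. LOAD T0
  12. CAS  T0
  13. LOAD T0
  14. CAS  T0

C

Tracing schedule C:
T0 LOAD — after: cnt=4, r=4 — load
T2 LOAD — after: cnt=4, r=4 — load
T2 CAS — after: cnt=5, r=4 — ok
T1 LOAD — after: cnt=5, r=5 — load
T1 CAS — after: cnt=6, r=5 — ok
T3 LOAD — after: cnt=6, r=6 — load
T0 CAS — after: cnt=6, r=4 — retry
T3 CAS — after: cnt=7, r=6 — ok
T1 LOAD — after: cnt=7, r=7 — load
T1 CAS — after: cnt=8, r=7 — ok
T0 LOAD — after: cnt=8, r=8 — load
T0 CAS — after: cnt=9, r=8 — ok
T0 LOAD — after: cnt=9, r=9 — load
T0 CAS — after: cnt=10, r=9 — ok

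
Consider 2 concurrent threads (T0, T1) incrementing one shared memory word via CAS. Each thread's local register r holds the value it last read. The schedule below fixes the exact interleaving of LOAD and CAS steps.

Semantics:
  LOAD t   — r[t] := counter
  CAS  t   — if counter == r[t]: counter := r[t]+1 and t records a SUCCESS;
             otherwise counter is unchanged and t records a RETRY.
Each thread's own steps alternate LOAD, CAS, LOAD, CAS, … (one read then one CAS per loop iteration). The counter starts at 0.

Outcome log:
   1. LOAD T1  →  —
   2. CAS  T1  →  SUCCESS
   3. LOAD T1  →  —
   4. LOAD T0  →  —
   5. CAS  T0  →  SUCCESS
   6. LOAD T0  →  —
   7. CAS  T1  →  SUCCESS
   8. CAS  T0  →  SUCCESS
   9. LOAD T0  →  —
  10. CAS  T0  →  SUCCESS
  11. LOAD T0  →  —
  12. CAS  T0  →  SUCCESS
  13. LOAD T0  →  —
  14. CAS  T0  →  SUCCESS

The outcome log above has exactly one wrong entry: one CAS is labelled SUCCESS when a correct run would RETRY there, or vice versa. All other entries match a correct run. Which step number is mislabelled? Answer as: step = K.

step = 7

Reference trace:
1. LOAD T1 → mem=0 r[T1]=0 [LOAD]
2. CAS T1 → mem=1 r[T1]=0 [OK]
3. LOAD T1 → mem=1 r[T1]=1 [LOAD]
4. LOAD T0 → mem=1 r[T0]=1 [LOAD]
5. CAS T0 → mem=2 r[T0]=1 [OK]
6. LOAD T0 → mem=2 r[T0]=2 [LOAD]
7. CAS T1 → mem=2 r[T1]=1 [RETRY]
8. CAS T0 → mem=3 r[T0]=2 [OK]
9. LOAD T0 → mem=3 r[T0]=3 [LOAD]
10. CAS T0 → mem=4 r[T0]=3 [OK]
11. LOAD T0 → mem=4 r[T0]=4 [LOAD]
12. CAS T0 → mem=5 r[T0]=4 [OK]
13. LOAD T0 → mem=5 r[T0]=5 [LOAD]
14. CAS T0 → mem=6 r[T0]=5 [OK]
Log disagrees first at step 7.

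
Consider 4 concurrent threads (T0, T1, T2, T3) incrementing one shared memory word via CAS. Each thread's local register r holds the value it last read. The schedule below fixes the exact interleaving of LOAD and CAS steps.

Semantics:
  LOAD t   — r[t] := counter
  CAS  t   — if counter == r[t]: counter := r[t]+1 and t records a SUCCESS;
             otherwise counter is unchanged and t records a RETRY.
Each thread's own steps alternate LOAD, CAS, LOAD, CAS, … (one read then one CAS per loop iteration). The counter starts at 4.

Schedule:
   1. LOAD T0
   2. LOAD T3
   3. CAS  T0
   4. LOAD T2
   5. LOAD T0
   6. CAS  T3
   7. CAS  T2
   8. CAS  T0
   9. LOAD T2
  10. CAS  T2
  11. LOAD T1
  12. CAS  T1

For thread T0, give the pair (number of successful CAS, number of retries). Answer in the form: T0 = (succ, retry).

step 1: T0 LOAD ⇒ load; ctr=4 reg=4
step 2: T3 LOAD ⇒ load; ctr=4 reg=4
step 3: T0 CAS ⇒ ok; ctr=5 reg=4
step 4: T2 LOAD ⇒ load; ctr=5 reg=5
step 5: T0 LOAD ⇒ load; ctr=5 reg=5
step 6: T3 CAS ⇒ retry; ctr=5 reg=4
step 7: T2 CAS ⇒ ok; ctr=6 reg=5
step 8: T0 CAS ⇒ retry; ctr=6 reg=5
step 9: T2 LOAD ⇒ load; ctr=6 reg=6
step 10: T2 CAS ⇒ ok; ctr=7 reg=6
step 11: T1 LOAD ⇒ load; ctr=7 reg=7
step 12: T1 CAS ⇒ ok; ctr=8 reg=7

T0 = (1, 1)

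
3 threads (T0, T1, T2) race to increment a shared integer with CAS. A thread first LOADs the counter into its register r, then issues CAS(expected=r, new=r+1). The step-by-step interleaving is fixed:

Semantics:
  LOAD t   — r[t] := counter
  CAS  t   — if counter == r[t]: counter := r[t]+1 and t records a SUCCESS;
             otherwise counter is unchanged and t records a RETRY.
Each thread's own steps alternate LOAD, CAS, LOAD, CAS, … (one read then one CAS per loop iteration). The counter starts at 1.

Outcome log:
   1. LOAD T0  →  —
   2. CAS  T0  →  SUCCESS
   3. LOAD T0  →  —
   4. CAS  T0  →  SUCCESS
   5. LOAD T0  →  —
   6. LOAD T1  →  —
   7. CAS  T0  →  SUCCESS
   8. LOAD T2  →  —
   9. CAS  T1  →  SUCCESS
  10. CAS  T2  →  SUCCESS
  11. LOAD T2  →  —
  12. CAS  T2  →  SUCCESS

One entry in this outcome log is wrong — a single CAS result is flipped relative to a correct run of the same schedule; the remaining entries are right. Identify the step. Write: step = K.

step = 9

Correct run:
step 1: T0 LOAD ⇒ load; ctr=1 reg=1
step 2: T0 CAS ⇒ ok; ctr=2 reg=1
step 3: T0 LOAD ⇒ load; ctr=2 reg=2
step 4: T0 CAS ⇒ ok; ctr=3 reg=2
step 5: T0 LOAD ⇒ load; ctr=3 reg=3
step 6: T1 LOAD ⇒ load; ctr=3 reg=3
step 7: T0 CAS ⇒ ok; ctr=4 reg=3
step 8: T2 LOAD ⇒ load; ctr=4 reg=4
step 9: T1 CAS ⇒ retry; ctr=4 reg=3
step 10: T2 CAS ⇒ ok; ctr=5 reg=4
step 11: T2 LOAD ⇒ load; ctr=5 reg=5
step 12: T2 CAS ⇒ ok; ctr=6 reg=5
Mismatch at 9.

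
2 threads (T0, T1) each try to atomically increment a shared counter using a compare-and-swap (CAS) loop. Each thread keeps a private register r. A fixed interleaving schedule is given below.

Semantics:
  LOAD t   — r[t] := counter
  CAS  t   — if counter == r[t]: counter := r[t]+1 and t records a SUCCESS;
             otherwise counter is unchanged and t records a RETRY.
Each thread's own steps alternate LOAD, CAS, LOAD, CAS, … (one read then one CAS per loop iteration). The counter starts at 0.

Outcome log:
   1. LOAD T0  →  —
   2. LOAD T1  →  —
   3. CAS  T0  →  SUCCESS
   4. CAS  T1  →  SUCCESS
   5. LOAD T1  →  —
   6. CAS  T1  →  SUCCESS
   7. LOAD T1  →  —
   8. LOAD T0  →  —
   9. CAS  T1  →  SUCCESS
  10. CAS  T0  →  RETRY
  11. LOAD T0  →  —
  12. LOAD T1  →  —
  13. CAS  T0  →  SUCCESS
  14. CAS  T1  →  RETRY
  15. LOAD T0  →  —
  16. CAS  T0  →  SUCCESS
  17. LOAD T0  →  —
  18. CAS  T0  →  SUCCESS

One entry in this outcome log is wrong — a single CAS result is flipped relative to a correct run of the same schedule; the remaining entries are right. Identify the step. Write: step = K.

Correct run:
step 1: T0 LOAD ⇒ load; ctr=0 reg=0
step 2: T1 LOAD ⇒ load; ctr=0 reg=0
step 3: T0 CAS ⇒ ok; ctr=1 reg=0
step 4: T1 CAS ⇒ retry; ctr=1 reg=0
step 5: T1 LOAD ⇒ load; ctr=1 reg=1
step 6: T1 CAS ⇒ ok; ctr=2 reg=1
step 7: T1 LOAD ⇒ load; ctr=2 reg=2
step 8: T0 LOAD ⇒ load; ctr=2 reg=2
step 9: T1 CAS ⇒ ok; ctr=3 reg=2
step 10: T0 CAS ⇒ retry; ctr=3 reg=2
step 11: T0 LOAD ⇒ load; ctr=3 reg=3
step 12: T1 LOAD ⇒ load; ctr=3 reg=3
step 13: T0 CAS ⇒ ok; ctr=4 reg=3
step 14: T1 CAS ⇒ retry; ctr=4 reg=3
step 15: T0 LOAD ⇒ load; ctr=4 reg=4
step 16: T0 CAS ⇒ ok; ctr=5 reg=4
step 17: T0 LOAD ⇒ load; ctr=5 reg=5
step 18: T0 CAS ⇒ ok; ctr=6 reg=5
Flip is step 4.

step = 4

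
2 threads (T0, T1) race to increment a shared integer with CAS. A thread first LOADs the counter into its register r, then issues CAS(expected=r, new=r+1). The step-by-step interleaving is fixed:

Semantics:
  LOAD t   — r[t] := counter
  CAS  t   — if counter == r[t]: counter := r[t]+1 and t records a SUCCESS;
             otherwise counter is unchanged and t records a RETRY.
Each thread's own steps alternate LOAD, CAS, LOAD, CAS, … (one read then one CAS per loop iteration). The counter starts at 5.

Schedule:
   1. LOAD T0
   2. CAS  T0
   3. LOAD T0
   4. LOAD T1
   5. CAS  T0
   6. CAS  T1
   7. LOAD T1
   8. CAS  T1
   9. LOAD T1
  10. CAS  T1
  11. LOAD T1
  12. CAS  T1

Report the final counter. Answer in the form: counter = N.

   1) LOAD T0:  M=5  r_T0=5
   2) CAS  T0:  M=6  r_T0=5 ✓
   3) LOAD T0:  M=6  r_T0=6
   4) LOAD T1:  M=6  r_T1=6
   5) CAS  T0:  M=7  r_T0=6 ✓
   6) CAS  T1:  M=7  r_T1=6 ✗
   7) LOAD T1:  M=7  r_T1=7
   8) CAS  T1:  M=8  r_T1=7 ✓
   9) LOAD T1:  M=8  r_T1=8
  10) CAS  T1:  M=9  r_T1=8 ✓
  11) LOAD T1:  M=9  r_T1=9
  12) CAS  T1:  M=10  r_T1=9 ✓

counter = 10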